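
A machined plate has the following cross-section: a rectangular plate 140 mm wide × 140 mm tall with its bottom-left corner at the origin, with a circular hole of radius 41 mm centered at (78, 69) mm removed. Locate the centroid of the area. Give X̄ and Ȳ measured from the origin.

Part | A | x̄ᵢ | ȳᵢ | A·x̄ᵢ | A·ȳᵢ
plate | 19600.00 | 70.00 | 70.00 | 1372000.00 | 1372000.00
hole | -5281.02 | 78.00 | 69.00 | -411919.35 | -364390.19
Σ | 14318.98 |  |  | 960080.65 | 1007609.81
X̄ = 960080.65 / 14318.98 = 67.05 mm
Ȳ = 1007609.81 / 14318.98 = 70.37 mm

X̄ = 67.05 mm, Ȳ = 70.37 mm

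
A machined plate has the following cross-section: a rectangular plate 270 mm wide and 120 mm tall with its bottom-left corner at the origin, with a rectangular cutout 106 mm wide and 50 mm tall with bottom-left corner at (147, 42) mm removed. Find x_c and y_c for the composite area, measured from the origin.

x_c = 122.29 mm, y_c = 58.63 mm

plate: A = 270 × 120 = 32400.00, centroid at (135.00, 60.00).
hole: A = −(106 × 50) = -5300.00, centroid at (200.00, 67.00).
ΣA = 27100.00 mm², ΣAx_c = 3314000.00 mm³, ΣAy_c = 1588900.00 mm³.
x_c = 3314000.00/27100.00 = 122.29 mm; y_c = 1588900.00/27100.00 = 58.63 mm.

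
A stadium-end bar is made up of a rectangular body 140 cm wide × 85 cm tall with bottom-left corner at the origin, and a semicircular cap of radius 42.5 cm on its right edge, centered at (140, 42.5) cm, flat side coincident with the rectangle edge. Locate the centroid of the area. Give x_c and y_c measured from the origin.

x_c = 86.95 cm, y_c = 42.50 cm

rectangular body: A = 140 × 85 = 11900.00, centroid at (70.00, 42.50).
semicircular end: A = ½π·42.5² = 2837.25, centroid at (158.04, 42.50).
ΣA = 14737.25 cm², ΣAx_c = 1281392.20 cm³, ΣAy_c = 626333.16 cm³.
x_c = 1281392.20/14737.25 = 86.95 cm; y_c = 626333.16/14737.25 = 42.50 cm.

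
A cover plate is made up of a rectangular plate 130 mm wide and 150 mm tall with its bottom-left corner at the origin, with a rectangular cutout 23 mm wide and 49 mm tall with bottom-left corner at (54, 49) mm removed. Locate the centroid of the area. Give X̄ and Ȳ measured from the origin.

X̄ = 64.97 mm, Ȳ = 75.09 mm

plate: A = 130 × 150 = 19500.00, centroid at (65.00, 75.00).
hole: A = −(23 × 49) = -1127.00, centroid at (65.50, 73.50).
ΣA = 18373.00 mm², ΣAX̄ = 1193681.50 mm³, ΣAȲ = 1379665.50 mm³.
X̄ = 1193681.50/18373.00 = 64.97 mm; Ȳ = 1379665.50/18373.00 = 75.09 mm.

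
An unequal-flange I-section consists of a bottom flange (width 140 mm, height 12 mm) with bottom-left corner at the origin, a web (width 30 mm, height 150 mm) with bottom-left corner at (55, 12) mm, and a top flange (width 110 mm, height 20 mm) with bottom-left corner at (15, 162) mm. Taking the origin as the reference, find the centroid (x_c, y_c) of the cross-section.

x_c = 70.00 mm, y_c = 93.08 mm

bottom flange: A = 140 × 12 = 1680.00, centroid at (70.00, 6.00).
web: A = 30 × 150 = 4500.00, centroid at (70.00, 87.00).
top flange: A = 110 × 20 = 2200.00, centroid at (70.00, 172.00).
ΣA = 8380.00 mm², ΣAx_c = 586600.00 mm³, ΣAy_c = 779980.00 mm³.
x_c = 586600.00/8380.00 = 70.00 mm; y_c = 779980.00/8380.00 = 93.08 mm.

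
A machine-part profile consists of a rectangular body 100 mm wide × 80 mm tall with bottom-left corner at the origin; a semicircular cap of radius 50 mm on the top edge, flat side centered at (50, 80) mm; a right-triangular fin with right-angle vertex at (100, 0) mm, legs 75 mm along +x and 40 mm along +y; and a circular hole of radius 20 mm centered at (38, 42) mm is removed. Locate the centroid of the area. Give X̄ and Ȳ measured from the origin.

X̄ = 60.48 mm, Ȳ = 56.26 mm

rectangular body: A = 100 × 80 = 8000.00, centroid at (50.00, 40.00).
semicircular top: A = ½π·50² = 3926.99, centroid at (50.00, 101.22).
triangular fin: A = ½·75·40 = 1500.00, centroid at (125.00, 13.33).
hole: A = −π·20² = -1256.64, centroid at (38.00, 42.00).
ΣA = 12170.35 mm²
ΣAX̄ = (8000.00)(50.00) + (3926.99)(50.00) + (1500.00)(125.00) + (-1256.64)(38.00) = 736097.33 mm³
ΣAȲ = (8000.00)(40.00) + (3926.99)(101.22) + (1500.00)(13.33) + (-1256.64)(42.00) = 684713.84 mm³
X̄ = 736097.33 / 12170.35 = 60.48 mm
Ȳ = 684713.84 / 12170.35 = 56.26 mm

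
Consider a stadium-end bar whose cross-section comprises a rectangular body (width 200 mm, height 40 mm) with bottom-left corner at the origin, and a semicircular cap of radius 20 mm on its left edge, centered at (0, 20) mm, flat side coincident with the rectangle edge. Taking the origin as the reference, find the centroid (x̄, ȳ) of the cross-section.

x̄ = 92.10 mm, ȳ = 20.00 mm

rectangular body: A = 200 × 40 = 8000.00, centroid at (100.00, 20.00).
semicircular end: A = ½π·20² = 628.32, centroid at (-8.49, 20.00).
ΣA = 8628.32 mm²
ΣAx̄ = (8000.00)(100.00) + (628.32)(-8.49) = 794666.67 mm³
ΣAȳ = (8000.00)(20.00) + (628.32)(20.00) = 172566.37 mm³
x̄ = 794666.67 / 8628.32 = 92.10 mm
ȳ = 172566.37 / 8628.32 = 20.00 mm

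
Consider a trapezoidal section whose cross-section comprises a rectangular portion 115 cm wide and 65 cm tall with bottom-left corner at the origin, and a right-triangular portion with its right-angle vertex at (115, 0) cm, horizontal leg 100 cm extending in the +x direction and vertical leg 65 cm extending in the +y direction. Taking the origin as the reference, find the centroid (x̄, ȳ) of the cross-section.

x̄ = 85.03 cm, ȳ = 29.22 cm

rectangular portion: A = 115 × 65 = 7475.00, centroid at (57.50, 32.50).
triangular portion: A = ½·100·65 = 3250.00, centroid at (148.33, 21.67).
ΣA = 10725.00 cm², ΣAx̄ = 911895.83 cm³, ΣAȳ = 313354.17 cm³.
x̄ = 911895.83/10725.00 = 85.03 cm; ȳ = 313354.17/10725.00 = 29.22 cm.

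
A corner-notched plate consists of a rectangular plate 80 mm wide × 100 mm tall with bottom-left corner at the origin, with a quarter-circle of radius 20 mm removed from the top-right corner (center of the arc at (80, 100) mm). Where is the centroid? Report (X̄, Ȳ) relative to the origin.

X̄ = 38.71 mm, Ȳ = 48.30 mm

Part | A | x̄ᵢ | ȳᵢ | A·x̄ᵢ | A·ȳᵢ
plate | 8000.00 | 40.00 | 50.00 | 320000.00 | 400000.00
removed quarter-circle | -314.16 | 71.51 | 91.51 | -22466.07 | -28749.26
Σ | 7685.84 |  |  | 297533.93 | 371250.74
X̄ = 297533.93 / 7685.84 = 38.71 mm
Ȳ = 371250.74 / 7685.84 = 48.30 mm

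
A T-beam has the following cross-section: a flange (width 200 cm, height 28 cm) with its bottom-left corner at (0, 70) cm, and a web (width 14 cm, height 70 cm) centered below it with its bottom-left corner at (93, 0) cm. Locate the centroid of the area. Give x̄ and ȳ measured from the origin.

x̄ = 100.00 cm, ȳ = 76.70 cm

web: A = 14 × 70 = 980.00, centroid at (100.00, 35.00).
flange: A = 200 × 28 = 5600.00, centroid at (100.00, 84.00).
ΣA = 6580.00 cm², ΣAx̄ = 658000.00 cm³, ΣAȳ = 504700.00 cm³.
x̄ = 658000.00/6580.00 = 100.00 cm; ȳ = 504700.00/6580.00 = 76.70 cm.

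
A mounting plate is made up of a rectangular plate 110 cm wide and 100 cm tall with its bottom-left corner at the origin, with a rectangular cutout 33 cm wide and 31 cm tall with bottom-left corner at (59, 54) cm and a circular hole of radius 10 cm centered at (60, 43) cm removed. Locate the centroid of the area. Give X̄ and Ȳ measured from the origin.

plate: A = 110 × 100 = 11000.00, centroid at (55.00, 50.00).
hole 1: A = −(33 × 31) = -1023.00, centroid at (75.50, 69.50).
hole 2: A = −π·10² = -314.16, centroid at (60.00, 43.00).
ΣA = 9662.84 cm², ΣAX̄ = 508913.94 cm³, ΣAȲ = 465392.65 cm³.
X̄ = 508913.94/9662.84 = 52.67 cm; Ȳ = 465392.65/9662.84 = 48.16 cm.

X̄ = 52.67 cm, Ȳ = 48.16 cm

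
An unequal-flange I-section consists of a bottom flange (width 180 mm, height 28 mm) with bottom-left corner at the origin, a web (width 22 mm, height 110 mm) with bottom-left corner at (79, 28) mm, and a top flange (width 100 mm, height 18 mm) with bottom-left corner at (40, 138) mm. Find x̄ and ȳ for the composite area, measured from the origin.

bottom flange: A = 180 × 28 = 5040.00, centroid at (90.00, 14.00).
web: A = 22 × 110 = 2420.00, centroid at (90.00, 83.00).
top flange: A = 100 × 18 = 1800.00, centroid at (90.00, 147.00).
ΣA = 9260.00 mm²
ΣAx̄ = (5040.00)(90.00) + (2420.00)(90.00) + (1800.00)(90.00) = 833400.00 mm³
ΣAȳ = (5040.00)(14.00) + (2420.00)(83.00) + (1800.00)(147.00) = 536020.00 mm³
x̄ = 833400.00 / 9260.00 = 90.00 mm
ȳ = 536020.00 / 9260.00 = 57.89 mm

x̄ = 90.00 mm, ȳ = 57.89 mm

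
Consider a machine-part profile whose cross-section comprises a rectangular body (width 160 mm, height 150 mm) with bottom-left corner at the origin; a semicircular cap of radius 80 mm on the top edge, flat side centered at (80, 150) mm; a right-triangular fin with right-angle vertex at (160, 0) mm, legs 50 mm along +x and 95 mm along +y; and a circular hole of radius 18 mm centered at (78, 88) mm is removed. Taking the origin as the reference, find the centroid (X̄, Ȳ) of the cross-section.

rectangular body: A = 160 × 150 = 24000.00, centroid at (80.00, 75.00).
semicircular top: A = ½π·80² = 10053.10, centroid at (80.00, 183.95).
triangular fin: A = ½·50·95 = 2375.00, centroid at (176.67, 31.67).
hole: A = −π·18² = -1017.88, centroid at (78.00, 88.00).
ΣA = 35410.22 mm²
ΣAX̄ = (24000.00)(80.00) + (10053.10)(80.00) + (2375.00)(176.67) + (-1017.88)(78.00) = 3064436.72 mm³
ΣAȲ = (24000.00)(75.00) + (10053.10)(183.95) + (2375.00)(31.67) + (-1017.88)(88.00) = 3634933.05 mm³
X̄ = 3064436.72 / 35410.22 = 86.54 mm
Ȳ = 3634933.05 / 35410.22 = 102.65 mm

X̄ = 86.54 mm, Ȳ = 102.65 mm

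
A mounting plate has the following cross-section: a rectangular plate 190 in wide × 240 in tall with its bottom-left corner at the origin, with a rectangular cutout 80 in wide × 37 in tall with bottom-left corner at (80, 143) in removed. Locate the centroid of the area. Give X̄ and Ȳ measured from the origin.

Part | A | x̄ᵢ | ȳᵢ | A·x̄ᵢ | A·ȳᵢ
plate | 45600.00 | 95.00 | 120.00 | 4332000.00 | 5472000.00
hole | -2960.00 | 120.00 | 161.50 | -355200.00 | -478040.00
Σ | 42640.00 |  |  | 3976800.00 | 4993960.00
X̄ = 3976800.00 / 42640.00 = 93.26 in
Ȳ = 4993960.00 / 42640.00 = 117.12 in

X̄ = 93.26 in, Ȳ = 117.12 in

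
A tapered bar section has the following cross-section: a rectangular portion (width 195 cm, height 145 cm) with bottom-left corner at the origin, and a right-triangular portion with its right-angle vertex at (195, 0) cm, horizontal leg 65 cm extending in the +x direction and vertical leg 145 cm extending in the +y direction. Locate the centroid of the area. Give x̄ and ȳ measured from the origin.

rectangular portion: A = 195 × 145 = 28275.00, centroid at (97.50, 72.50).
triangular portion: A = ½·65·145 = 4712.50, centroid at (216.67, 48.33).
ΣA = 32987.50 cm², ΣAx̄ = 3777854.17 cm³, ΣAȳ = 2277708.33 cm³.
x̄ = 3777854.17/32987.50 = 114.52 cm; ȳ = 2277708.33/32987.50 = 69.05 cm.

x̄ = 114.52 cm, ȳ = 69.05 cm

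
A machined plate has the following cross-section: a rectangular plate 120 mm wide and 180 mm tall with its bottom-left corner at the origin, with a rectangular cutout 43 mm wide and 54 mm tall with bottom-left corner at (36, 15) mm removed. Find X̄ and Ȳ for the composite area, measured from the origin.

X̄ = 60.30 mm, Ȳ = 95.78 mm

plate: A = 120 × 180 = 21600.00, centroid at (60.00, 90.00).
hole: A = −(43 × 54) = -2322.00, centroid at (57.50, 42.00).
ΣA = 19278.00 mm²
ΣAX̄ = (21600.00)(60.00) + (-2322.00)(57.50) = 1162485.00 mm³
ΣAȲ = (21600.00)(90.00) + (-2322.00)(42.00) = 1846476.00 mm³
X̄ = 1162485.00 / 19278.00 = 60.30 mm
Ȳ = 1846476.00 / 19278.00 = 95.78 mm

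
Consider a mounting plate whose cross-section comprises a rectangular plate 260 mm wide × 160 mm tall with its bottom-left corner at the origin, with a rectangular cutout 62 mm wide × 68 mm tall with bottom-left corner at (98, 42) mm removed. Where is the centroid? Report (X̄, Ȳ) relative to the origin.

plate: A = 260 × 160 = 41600.00, centroid at (130.00, 80.00).
hole: A = −(62 × 68) = -4216.00, centroid at (129.00, 76.00).
ΣA = 37384.00 mm²
ΣAX̄ = (41600.00)(130.00) + (-4216.00)(129.00) = 4864136.00 mm³
ΣAȲ = (41600.00)(80.00) + (-4216.00)(76.00) = 3007584.00 mm³
X̄ = 4864136.00 / 37384.00 = 130.11 mm
Ȳ = 3007584.00 / 37384.00 = 80.45 mm

X̄ = 130.11 mm, Ȳ = 80.45 mm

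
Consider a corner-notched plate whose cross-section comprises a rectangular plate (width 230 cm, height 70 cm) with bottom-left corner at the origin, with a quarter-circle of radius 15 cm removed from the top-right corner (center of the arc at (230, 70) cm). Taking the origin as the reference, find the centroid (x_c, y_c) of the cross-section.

plate: A = 230 × 70 = 16100.00, centroid at (115.00, 35.00).
removed quarter-circle: A = −¼π·15² = -176.71, centroid at (223.63, 63.63).
ΣA = 15923.29 cm², ΣAx_c = 1811980.65 cm³, ΣAy_c = 552254.98 cm³.
x_c = 1811980.65/15923.29 = 113.79 cm; y_c = 552254.98/15923.29 = 34.68 cm.

x_c = 113.79 cm, y_c = 34.68 cm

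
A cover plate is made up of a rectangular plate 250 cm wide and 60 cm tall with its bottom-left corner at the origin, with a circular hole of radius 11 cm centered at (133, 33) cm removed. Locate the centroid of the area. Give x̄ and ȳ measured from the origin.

x̄ = 124.79 cm, ȳ = 29.92 cm

plate: A = 250 × 60 = 15000.00, centroid at (125.00, 30.00).
hole: A = −π·11² = -380.13, centroid at (133.00, 33.00).
ΣA = 14619.87 cm²
ΣAx̄ = (15000.00)(125.00) + (-380.13)(133.00) = 1824442.35 cm³
ΣAȳ = (15000.00)(30.00) + (-380.13)(33.00) = 437455.62 cm³
x̄ = 1824442.35 / 14619.87 = 124.79 cm
ȳ = 437455.62 / 14619.87 = 29.92 cm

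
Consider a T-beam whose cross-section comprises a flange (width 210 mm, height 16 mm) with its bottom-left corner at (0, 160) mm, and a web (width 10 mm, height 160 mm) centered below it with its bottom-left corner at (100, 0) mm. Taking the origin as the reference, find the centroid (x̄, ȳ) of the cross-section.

web: A = 10 × 160 = 1600.00, centroid at (105.00, 80.00).
flange: A = 210 × 16 = 3360.00, centroid at (105.00, 168.00).
ΣA = 4960.00 mm², ΣAx̄ = 520800.00 mm³, ΣAȳ = 692480.00 mm³.
x̄ = 520800.00/4960.00 = 105.00 mm; ȳ = 692480.00/4960.00 = 139.61 mm.

x̄ = 105.00 mm, ȳ = 139.61 mm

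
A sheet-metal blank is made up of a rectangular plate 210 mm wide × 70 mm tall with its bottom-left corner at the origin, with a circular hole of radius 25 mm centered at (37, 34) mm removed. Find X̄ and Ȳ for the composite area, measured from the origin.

X̄ = 115.48 mm, Ȳ = 35.15 mm

Part | A | x̄ᵢ | ȳᵢ | A·x̄ᵢ | A·ȳᵢ
plate | 14700.00 | 105.00 | 35.00 | 1543500.00 | 514500.00
hole | -1963.50 | 37.00 | 34.00 | -72649.33 | -66758.84
Σ | 12736.50 |  |  | 1470850.67 | 447741.16
X̄ = 1470850.67 / 12736.50 = 115.48 mm
Ȳ = 447741.16 / 12736.50 = 35.15 mm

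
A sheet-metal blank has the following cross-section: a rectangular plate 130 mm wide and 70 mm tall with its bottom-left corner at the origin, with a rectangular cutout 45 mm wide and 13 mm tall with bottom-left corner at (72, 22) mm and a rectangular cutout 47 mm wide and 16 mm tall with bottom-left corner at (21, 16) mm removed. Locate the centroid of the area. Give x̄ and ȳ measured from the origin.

plate: A = 130 × 70 = 9100.00, centroid at (65.00, 35.00).
hole 1: A = −(45 × 13) = -585.00, centroid at (94.50, 28.50).
hole 2: A = −(47 × 16) = -752.00, centroid at (44.50, 24.00).
ΣA = 7763.00 mm²
ΣAx̄ = (9100.00)(65.00) + (-585.00)(94.50) + (-752.00)(44.50) = 502753.50 mm³
ΣAȳ = (9100.00)(35.00) + (-585.00)(28.50) + (-752.00)(24.00) = 283779.50 mm³
x̄ = 502753.50 / 7763.00 = 64.76 mm
ȳ = 283779.50 / 7763.00 = 36.56 mm

x̄ = 64.76 mm, ȳ = 36.56 mm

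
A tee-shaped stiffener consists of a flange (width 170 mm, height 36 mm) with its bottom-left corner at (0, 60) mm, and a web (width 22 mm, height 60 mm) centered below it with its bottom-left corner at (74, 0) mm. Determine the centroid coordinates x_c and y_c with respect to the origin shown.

Part | A | x̄ᵢ | ȳᵢ | A·x̄ᵢ | A·ȳᵢ
web | 1320.00 | 85.00 | 30.00 | 112200.00 | 39600.00
flange | 6120.00 | 85.00 | 78.00 | 520200.00 | 477360.00
Σ | 7440.00 |  |  | 632400.00 | 516960.00
x_c = 632400.00 / 7440.00 = 85.00 mm
y_c = 516960.00 / 7440.00 = 69.48 mm

x_c = 85.00 mm, y_c = 69.48 mm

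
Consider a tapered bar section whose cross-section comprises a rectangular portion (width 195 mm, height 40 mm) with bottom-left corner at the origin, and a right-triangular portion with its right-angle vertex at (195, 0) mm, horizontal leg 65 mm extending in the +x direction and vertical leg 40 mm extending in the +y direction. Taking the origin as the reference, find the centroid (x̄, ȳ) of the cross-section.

x̄ = 114.52 mm, ȳ = 19.05 mm

Part | A | x̄ᵢ | ȳᵢ | A·x̄ᵢ | A·ȳᵢ
rectangular portion | 7800.00 | 97.50 | 20.00 | 760500.00 | 156000.00
triangular portion | 1300.00 | 216.67 | 13.33 | 281666.67 | 17333.33
Σ | 9100.00 |  |  | 1042166.67 | 173333.33
x̄ = 1042166.67 / 9100.00 = 114.52 mm
ȳ = 173333.33 / 9100.00 = 19.05 mm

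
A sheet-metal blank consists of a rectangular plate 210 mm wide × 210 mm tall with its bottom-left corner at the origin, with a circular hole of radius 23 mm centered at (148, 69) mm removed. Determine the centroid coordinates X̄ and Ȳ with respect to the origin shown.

X̄ = 103.32 mm, Ȳ = 106.41 mm

plate: A = 210 × 210 = 44100.00, centroid at (105.00, 105.00).
hole: A = −π·23² = -1661.90, centroid at (148.00, 69.00).
ΣA = 42438.10 mm², ΣAX̄ = 4384538.43 mm³, ΣAȲ = 4515828.73 mm³.
X̄ = 4384538.43/42438.10 = 103.32 mm; Ȳ = 4515828.73/42438.10 = 106.41 mm.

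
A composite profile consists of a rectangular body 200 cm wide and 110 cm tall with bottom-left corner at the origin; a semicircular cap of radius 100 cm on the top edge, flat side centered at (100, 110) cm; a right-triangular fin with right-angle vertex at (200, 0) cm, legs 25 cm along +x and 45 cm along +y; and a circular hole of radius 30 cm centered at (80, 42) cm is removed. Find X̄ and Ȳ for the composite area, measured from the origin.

Part | A | x̄ᵢ | ȳᵢ | A·x̄ᵢ | A·ȳᵢ
rectangular body | 22000.00 | 100.00 | 55.00 | 2200000.00 | 1210000.00
semicircular top | 15707.96 | 100.00 | 152.44 | 1570796.33 | 2394542.63
triangular fin | 562.50 | 208.33 | 15.00 | 117187.50 | 8437.50
hole | -2827.43 | 80.00 | 42.00 | -226194.67 | -118752.20
Σ | 35443.03 |  |  | 3661789.16 | 3494227.92
X̄ = 3661789.16 / 35443.03 = 103.31 cm
Ȳ = 3494227.92 / 35443.03 = 98.59 cm

X̄ = 103.31 cm, Ȳ = 98.59 cm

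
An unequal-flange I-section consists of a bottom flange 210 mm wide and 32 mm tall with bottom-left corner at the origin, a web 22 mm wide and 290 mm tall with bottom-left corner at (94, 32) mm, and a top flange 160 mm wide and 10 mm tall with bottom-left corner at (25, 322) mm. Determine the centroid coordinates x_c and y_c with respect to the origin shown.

bottom flange: A = 210 × 32 = 6720.00, centroid at (105.00, 16.00).
web: A = 22 × 290 = 6380.00, centroid at (105.00, 177.00).
top flange: A = 160 × 10 = 1600.00, centroid at (105.00, 327.00).
ΣA = 14700.00 mm², ΣAx_c = 1543500.00 mm³, ΣAy_c = 1759980.00 mm³.
x_c = 1543500.00/14700.00 = 105.00 mm; y_c = 1759980.00/14700.00 = 119.73 mm.

x_c = 105.00 mm, y_c = 119.73 mm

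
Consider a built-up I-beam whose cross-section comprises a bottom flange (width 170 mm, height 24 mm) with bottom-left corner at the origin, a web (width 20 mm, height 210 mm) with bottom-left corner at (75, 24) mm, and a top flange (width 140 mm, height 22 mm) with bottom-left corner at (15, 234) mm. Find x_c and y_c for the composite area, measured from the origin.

x_c = 85.00 mm, y_c = 118.43 mm

bottom flange: A = 170 × 24 = 4080.00, centroid at (85.00, 12.00).
web: A = 20 × 210 = 4200.00, centroid at (85.00, 129.00).
top flange: A = 140 × 22 = 3080.00, centroid at (85.00, 245.00).
ΣA = 11360.00 mm²
ΣAx_c = (4080.00)(85.00) + (4200.00)(85.00) + (3080.00)(85.00) = 965600.00 mm³
ΣAy_c = (4080.00)(12.00) + (4200.00)(129.00) + (3080.00)(245.00) = 1345360.00 mm³
x_c = 965600.00 / 11360.00 = 85.00 mm
y_c = 1345360.00 / 11360.00 = 118.43 mm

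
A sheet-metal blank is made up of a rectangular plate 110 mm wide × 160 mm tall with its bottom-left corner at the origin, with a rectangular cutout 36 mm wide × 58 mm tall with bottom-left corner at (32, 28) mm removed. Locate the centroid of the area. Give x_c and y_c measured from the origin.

Part | A | x̄ᵢ | ȳᵢ | A·x̄ᵢ | A·ȳᵢ
plate | 17600.00 | 55.00 | 80.00 | 968000.00 | 1408000.00
hole | -2088.00 | 50.00 | 57.00 | -104400.00 | -119016.00
Σ | 15512.00 |  |  | 863600.00 | 1288984.00
x_c = 863600.00 / 15512.00 = 55.67 mm
y_c = 1288984.00 / 15512.00 = 83.10 mm

x_c = 55.67 mm, y_c = 83.10 mm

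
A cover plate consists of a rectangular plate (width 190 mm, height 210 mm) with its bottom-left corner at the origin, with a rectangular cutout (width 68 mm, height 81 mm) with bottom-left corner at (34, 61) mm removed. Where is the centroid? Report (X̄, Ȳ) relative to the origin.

plate: A = 190 × 210 = 39900.00, centroid at (95.00, 105.00).
hole: A = −(68 × 81) = -5508.00, centroid at (68.00, 101.50).
ΣA = 34392.00 mm², ΣAX̄ = 3415956.00 mm³, ΣAȲ = 3630438.00 mm³.
X̄ = 3415956.00/34392.00 = 99.32 mm; Ȳ = 3630438.00/34392.00 = 105.56 mm.

X̄ = 99.32 mm, Ȳ = 105.56 mm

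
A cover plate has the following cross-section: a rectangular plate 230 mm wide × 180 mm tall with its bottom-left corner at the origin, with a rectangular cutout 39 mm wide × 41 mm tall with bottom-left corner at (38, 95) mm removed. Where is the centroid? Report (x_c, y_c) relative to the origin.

plate: A = 230 × 180 = 41400.00, centroid at (115.00, 90.00).
hole: A = −(39 × 41) = -1599.00, centroid at (57.50, 115.50).
ΣA = 39801.00 mm²
ΣAx_c = (41400.00)(115.00) + (-1599.00)(57.50) = 4669057.50 mm³
ΣAy_c = (41400.00)(90.00) + (-1599.00)(115.50) = 3541315.50 mm³
x_c = 4669057.50 / 39801.00 = 117.31 mm
y_c = 3541315.50 / 39801.00 = 88.98 mm

x_c = 117.31 mm, y_c = 88.98 mm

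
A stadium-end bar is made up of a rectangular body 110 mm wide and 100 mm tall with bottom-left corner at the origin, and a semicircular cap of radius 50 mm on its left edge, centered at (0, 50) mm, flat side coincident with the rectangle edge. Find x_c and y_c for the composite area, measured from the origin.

x_c = 34.95 mm, y_c = 50.00 mm

rectangular body: A = 110 × 100 = 11000.00, centroid at (55.00, 50.00).
semicircular end: A = ½π·50² = 3926.99, centroid at (-21.22, 50.00).
ΣA = 14926.99 mm²
ΣAx_c = (11000.00)(55.00) + (3926.99)(-21.22) = 521666.67 mm³
ΣAy_c = (11000.00)(50.00) + (3926.99)(50.00) = 746349.54 mm³
x_c = 521666.67 / 14926.99 = 34.95 mm
y_c = 746349.54 / 14926.99 = 50.00 mm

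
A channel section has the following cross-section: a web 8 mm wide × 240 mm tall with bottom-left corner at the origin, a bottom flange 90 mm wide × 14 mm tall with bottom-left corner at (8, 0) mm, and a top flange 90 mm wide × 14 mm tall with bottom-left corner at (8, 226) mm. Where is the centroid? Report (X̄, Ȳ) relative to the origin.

X̄ = 31.81 mm, Ȳ = 120.00 mm

web: A = 8 × 240 = 1920.00, centroid at (4.00, 120.00).
bottom flange: A = 90 × 14 = 1260.00, centroid at (53.00, 7.00).
top flange: A = 90 × 14 = 1260.00, centroid at (53.00, 233.00).
ΣA = 4440.00 mm², ΣAX̄ = 141240.00 mm³, ΣAȲ = 532800.00 mm³.
X̄ = 141240.00/4440.00 = 31.81 mm; Ȳ = 532800.00/4440.00 = 120.00 mm.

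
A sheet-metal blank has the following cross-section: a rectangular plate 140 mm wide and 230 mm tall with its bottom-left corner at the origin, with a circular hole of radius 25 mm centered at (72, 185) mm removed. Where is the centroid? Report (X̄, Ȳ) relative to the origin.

plate: A = 140 × 230 = 32200.00, centroid at (70.00, 115.00).
hole: A = −π·25² = -1963.50, centroid at (72.00, 185.00).
ΣA = 30236.50 mm², ΣAX̄ = 2112628.33 mm³, ΣAȲ = 3339753.35 mm³.
X̄ = 2112628.33/30236.50 = 69.87 mm; Ȳ = 3339753.35/30236.50 = 110.45 mm.

X̄ = 69.87 mm, Ȳ = 110.45 mm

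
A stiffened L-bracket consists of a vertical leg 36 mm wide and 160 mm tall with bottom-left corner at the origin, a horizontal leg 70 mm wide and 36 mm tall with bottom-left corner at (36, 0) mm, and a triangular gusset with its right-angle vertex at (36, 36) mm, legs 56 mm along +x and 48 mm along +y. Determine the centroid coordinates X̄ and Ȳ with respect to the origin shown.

vertical leg: A = 36 × 160 = 5760.00, centroid at (18.00, 80.00).
horizontal leg: A = 70 × 36 = 2520.00, centroid at (71.00, 18.00).
gusset: A = ½·56·48 = 1344.00, centroid at (54.67, 52.00).
ΣA = 9624.00 mm²
ΣAX̄ = (5760.00)(18.00) + (2520.00)(71.00) + (1344.00)(54.67) = 356072.00 mm³
ΣAȲ = (5760.00)(80.00) + (2520.00)(18.00) + (1344.00)(52.00) = 576048.00 mm³
X̄ = 356072.00 / 9624.00 = 37.00 mm
Ȳ = 576048.00 / 9624.00 = 59.86 mm

X̄ = 37.00 mm, Ȳ = 59.86 mm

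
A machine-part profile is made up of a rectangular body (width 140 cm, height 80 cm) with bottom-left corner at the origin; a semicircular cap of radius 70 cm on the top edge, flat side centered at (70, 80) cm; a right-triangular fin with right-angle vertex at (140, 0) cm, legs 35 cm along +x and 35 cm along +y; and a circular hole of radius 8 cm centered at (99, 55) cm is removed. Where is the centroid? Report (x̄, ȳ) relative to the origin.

x̄ = 72.29 cm, ȳ = 66.73 cm

Part | A | x̄ᵢ | ȳᵢ | A·x̄ᵢ | A·ȳᵢ
rectangular body | 11200.00 | 70.00 | 40.00 | 784000.00 | 448000.00
semicircular top | 7696.90 | 70.00 | 109.71 | 538783.14 | 844418.83
triangular fin | 612.50 | 151.67 | 11.67 | 92895.83 | 7145.83
hole | -201.06 | 99.00 | 55.00 | -19905.13 | -11058.41
Σ | 19308.34 |  |  | 1395773.84 | 1288506.25
x̄ = 1395773.84 / 19308.34 = 72.29 cm
ȳ = 1288506.25 / 19308.34 = 66.73 cm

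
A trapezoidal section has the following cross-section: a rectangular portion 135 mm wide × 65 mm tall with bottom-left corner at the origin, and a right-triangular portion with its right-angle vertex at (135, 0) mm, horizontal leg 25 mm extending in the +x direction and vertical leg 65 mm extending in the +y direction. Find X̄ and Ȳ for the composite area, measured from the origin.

X̄ = 73.93 mm, Ȳ = 31.58 mm

Part | A | x̄ᵢ | ȳᵢ | A·x̄ᵢ | A·ȳᵢ
rectangular portion | 8775.00 | 67.50 | 32.50 | 592312.50 | 285187.50
triangular portion | 812.50 | 143.33 | 21.67 | 116458.33 | 17604.17
Σ | 9587.50 |  |  | 708770.83 | 302791.67
X̄ = 708770.83 / 9587.50 = 73.93 mm
Ȳ = 302791.67 / 9587.50 = 31.58 mm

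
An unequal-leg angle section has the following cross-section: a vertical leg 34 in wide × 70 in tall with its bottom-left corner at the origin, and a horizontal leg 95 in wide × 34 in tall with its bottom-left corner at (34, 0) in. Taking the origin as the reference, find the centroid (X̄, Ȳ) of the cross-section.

vertical leg: A = 34 × 70 = 2380.00, centroid at (17.00, 35.00).
horizontal leg: A = 95 × 34 = 3230.00, centroid at (81.50, 17.00).
ΣA = 5610.00 in²
ΣAX̄ = (2380.00)(17.00) + (3230.00)(81.50) = 303705.00 in³
ΣAȲ = (2380.00)(35.00) + (3230.00)(17.00) = 138210.00 in³
X̄ = 303705.00 / 5610.00 = 54.14 in
Ȳ = 138210.00 / 5610.00 = 24.64 in

X̄ = 54.14 in, Ȳ = 24.64 in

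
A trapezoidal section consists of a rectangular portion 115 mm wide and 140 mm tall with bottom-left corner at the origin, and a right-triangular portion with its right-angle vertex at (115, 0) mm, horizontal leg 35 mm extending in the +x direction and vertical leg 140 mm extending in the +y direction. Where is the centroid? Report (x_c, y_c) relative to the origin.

rectangular portion: A = 115 × 140 = 16100.00, centroid at (57.50, 70.00).
triangular portion: A = ½·35·140 = 2450.00, centroid at (126.67, 46.67).
ΣA = 18550.00 mm², ΣAx_c = 1236083.33 mm³, ΣAy_c = 1241333.33 mm³.
x_c = 1236083.33/18550.00 = 66.64 mm; y_c = 1241333.33/18550.00 = 66.92 mm.

x_c = 66.64 mm, y_c = 66.92 mm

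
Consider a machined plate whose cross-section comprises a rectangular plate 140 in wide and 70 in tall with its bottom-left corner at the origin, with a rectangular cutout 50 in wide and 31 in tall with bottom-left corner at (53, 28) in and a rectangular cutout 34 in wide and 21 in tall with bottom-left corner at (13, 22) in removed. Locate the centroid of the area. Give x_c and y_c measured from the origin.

plate: A = 140 × 70 = 9800.00, centroid at (70.00, 35.00).
hole 1: A = −(50 × 31) = -1550.00, centroid at (78.00, 43.50).
hole 2: A = −(34 × 21) = -714.00, centroid at (30.00, 32.50).
ΣA = 7536.00 in², ΣAx_c = 543680.00 in³, ΣAy_c = 252370.00 in³.
x_c = 543680.00/7536.00 = 72.14 in; y_c = 252370.00/7536.00 = 33.49 in.

x_c = 72.14 in, y_c = 33.49 in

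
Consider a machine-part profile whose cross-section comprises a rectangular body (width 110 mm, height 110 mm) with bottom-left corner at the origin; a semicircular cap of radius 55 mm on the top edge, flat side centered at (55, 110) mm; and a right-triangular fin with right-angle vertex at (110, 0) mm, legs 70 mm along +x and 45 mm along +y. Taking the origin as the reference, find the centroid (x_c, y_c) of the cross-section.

Part | A | x̄ᵢ | ȳᵢ | A·x̄ᵢ | A·ȳᵢ
rectangular body | 12100.00 | 55.00 | 55.00 | 665500.00 | 665500.00
semicircular top | 4751.66 | 55.00 | 133.34 | 261341.24 | 633599.14
triangular fin | 1575.00 | 133.33 | 15.00 | 210000.00 | 23625.00
Σ | 18426.66 |  |  | 1136841.24 | 1322724.14
x_c = 1136841.24 / 18426.66 = 61.70 mm
y_c = 1322724.14 / 18426.66 = 71.78 mm

x_c = 61.70 mm, y_c = 71.78 mm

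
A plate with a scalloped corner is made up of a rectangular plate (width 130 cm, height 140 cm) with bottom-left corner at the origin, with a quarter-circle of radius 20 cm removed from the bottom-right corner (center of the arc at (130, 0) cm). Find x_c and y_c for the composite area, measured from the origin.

x_c = 64.01 cm, y_c = 71.08 cm

plate: A = 130 × 140 = 18200.00, centroid at (65.00, 70.00).
removed quarter-circle: A = −¼π·20² = -314.16, centroid at (121.51, 8.49).
ΣA = 17885.84 cm², ΣAx_c = 1144825.96 cm³, ΣAy_c = 1271333.33 cm³.
x_c = 1144825.96/17885.84 = 64.01 cm; y_c = 1271333.33/17885.84 = 71.08 cm.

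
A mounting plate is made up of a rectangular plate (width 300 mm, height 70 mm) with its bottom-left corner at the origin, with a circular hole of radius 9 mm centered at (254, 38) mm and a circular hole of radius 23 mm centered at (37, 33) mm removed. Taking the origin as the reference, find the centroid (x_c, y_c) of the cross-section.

x_c = 158.45 mm, y_c = 35.13 mm

plate: A = 300 × 70 = 21000.00, centroid at (150.00, 35.00).
hole 1: A = −π·9² = -254.47, centroid at (254.00, 38.00).
hole 2: A = −π·23² = -1661.90, centroid at (37.00, 33.00).
ΣA = 19083.63 mm²
ΣAx_c = (21000.00)(150.00) + (-254.47)(254.00) + (-1661.90)(37.00) = 3023874.48 mm³
ΣAy_c = (21000.00)(35.00) + (-254.47)(38.00) + (-1661.90)(33.00) = 670487.39 mm³
x_c = 3023874.48 / 19083.63 = 158.45 mm
y_c = 670487.39 / 19083.63 = 35.13 mm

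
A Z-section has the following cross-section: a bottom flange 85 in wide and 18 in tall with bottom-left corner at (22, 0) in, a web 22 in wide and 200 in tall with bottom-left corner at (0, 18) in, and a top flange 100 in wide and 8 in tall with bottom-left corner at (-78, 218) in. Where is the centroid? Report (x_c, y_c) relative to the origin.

x_c = 18.53 in, y_c = 105.58 in

bottom flange: A = 85 × 18 = 1530.00, centroid at (64.50, 9.00).
web: A = 22 × 200 = 4400.00, centroid at (11.00, 118.00).
top flange: A = 100 × 8 = 800.00, centroid at (-28.00, 222.00).
ΣA = 6730.00 in²
ΣAx_c = (1530.00)(64.50) + (4400.00)(11.00) + (800.00)(-28.00) = 124685.00 in³
ΣAy_c = (1530.00)(9.00) + (4400.00)(118.00) + (800.00)(222.00) = 710570.00 in³
x_c = 124685.00 / 6730.00 = 18.53 in
y_c = 710570.00 / 6730.00 = 105.58 in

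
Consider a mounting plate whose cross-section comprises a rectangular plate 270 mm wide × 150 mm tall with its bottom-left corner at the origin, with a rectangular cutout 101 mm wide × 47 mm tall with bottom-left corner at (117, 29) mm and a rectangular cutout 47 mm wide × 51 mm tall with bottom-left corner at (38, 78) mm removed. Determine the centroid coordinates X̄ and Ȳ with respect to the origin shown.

X̄ = 135.66 mm, Ȳ = 76.15 mm

plate: A = 270 × 150 = 40500.00, centroid at (135.00, 75.00).
hole 1: A = −(101 × 47) = -4747.00, centroid at (167.50, 52.50).
hole 2: A = −(47 × 51) = -2397.00, centroid at (61.50, 103.50).
ΣA = 33356.00 mm²
ΣAX̄ = (40500.00)(135.00) + (-4747.00)(167.50) + (-2397.00)(61.50) = 4524962.00 mm³
ΣAȲ = (40500.00)(75.00) + (-4747.00)(52.50) + (-2397.00)(103.50) = 2540193.00 mm³
X̄ = 4524962.00 / 33356.00 = 135.66 mm
Ȳ = 2540193.00 / 33356.00 = 76.15 mm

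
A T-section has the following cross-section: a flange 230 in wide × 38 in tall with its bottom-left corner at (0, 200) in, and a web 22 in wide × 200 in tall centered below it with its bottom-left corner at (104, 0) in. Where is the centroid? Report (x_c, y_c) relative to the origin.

x_c = 115.00 in, y_c = 179.15 in

web: A = 22 × 200 = 4400.00, centroid at (115.00, 100.00).
flange: A = 230 × 38 = 8740.00, centroid at (115.00, 219.00).
ΣA = 13140.00 in²
ΣAx_c = (4400.00)(115.00) + (8740.00)(115.00) = 1511100.00 in³
ΣAy_c = (4400.00)(100.00) + (8740.00)(219.00) = 2354060.00 in³
x_c = 1511100.00 / 13140.00 = 115.00 in
y_c = 2354060.00 / 13140.00 = 179.15 in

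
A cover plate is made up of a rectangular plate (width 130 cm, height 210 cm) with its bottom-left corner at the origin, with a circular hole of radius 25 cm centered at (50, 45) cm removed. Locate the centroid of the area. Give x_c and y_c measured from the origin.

x_c = 66.16 cm, y_c = 109.65 cm

plate: A = 130 × 210 = 27300.00, centroid at (65.00, 105.00).
hole: A = −π·25² = -1963.50, centroid at (50.00, 45.00).
ΣA = 25336.50 cm²
ΣAx_c = (27300.00)(65.00) + (-1963.50)(50.00) = 1676325.23 cm³
ΣAy_c = (27300.00)(105.00) + (-1963.50)(45.00) = 2778142.71 cm³
x_c = 1676325.23 / 25336.50 = 66.16 cm
y_c = 2778142.71 / 25336.50 = 109.65 cm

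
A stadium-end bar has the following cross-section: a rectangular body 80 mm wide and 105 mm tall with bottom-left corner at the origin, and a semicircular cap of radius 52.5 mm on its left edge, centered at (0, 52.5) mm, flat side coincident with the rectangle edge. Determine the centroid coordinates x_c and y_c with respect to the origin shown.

rectangular body: A = 80 × 105 = 8400.00, centroid at (40.00, 52.50).
semicircular end: A = ½π·52.5² = 4329.51, centroid at (-22.28, 52.50).
ΣA = 12729.51 mm²
ΣAx_c = (8400.00)(40.00) + (4329.51)(-22.28) = 239531.25 mm³
ΣAy_c = (8400.00)(52.50) + (4329.51)(52.50) = 668299.14 mm³
x_c = 239531.25 / 12729.51 = 18.82 mm
y_c = 668299.14 / 12729.51 = 52.50 mm

x_c = 18.82 mm, y_c = 52.50 mm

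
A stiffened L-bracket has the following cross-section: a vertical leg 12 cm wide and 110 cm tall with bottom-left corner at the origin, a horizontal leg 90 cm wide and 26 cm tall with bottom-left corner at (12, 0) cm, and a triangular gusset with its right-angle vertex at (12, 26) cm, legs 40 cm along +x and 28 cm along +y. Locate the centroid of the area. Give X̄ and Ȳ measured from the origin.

X̄ = 36.85 cm, Ȳ = 29.10 cm

Part | A | x̄ᵢ | ȳᵢ | A·x̄ᵢ | A·ȳᵢ
vertical leg | 1320.00 | 6.00 | 55.00 | 7920.00 | 72600.00
horizontal leg | 2340.00 | 57.00 | 13.00 | 133380.00 | 30420.00
gusset | 560.00 | 25.33 | 35.33 | 14186.67 | 19786.67
Σ | 4220.00 |  |  | 155486.67 | 122806.67
X̄ = 155486.67 / 4220.00 = 36.85 cm
Ȳ = 122806.67 / 4220.00 = 29.10 cm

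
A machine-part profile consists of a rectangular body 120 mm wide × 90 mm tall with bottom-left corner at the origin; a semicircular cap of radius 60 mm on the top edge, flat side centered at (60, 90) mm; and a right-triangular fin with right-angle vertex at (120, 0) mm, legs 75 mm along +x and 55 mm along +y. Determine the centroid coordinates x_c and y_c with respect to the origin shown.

x_c = 69.47 mm, y_c = 63.55 mm

rectangular body: A = 120 × 90 = 10800.00, centroid at (60.00, 45.00).
semicircular top: A = ½π·60² = 5654.87, centroid at (60.00, 115.46).
triangular fin: A = ½·75·55 = 2062.50, centroid at (145.00, 18.33).
ΣA = 18517.37 mm²
ΣAx_c = (10800.00)(60.00) + (5654.87)(60.00) + (2062.50)(145.00) = 1286354.51 mm³
ΣAy_c = (10800.00)(45.00) + (5654.87)(115.46) + (2062.50)(18.33) = 1176750.51 mm³
x_c = 1286354.51 / 18517.37 = 69.47 mm
y_c = 1176750.51 / 18517.37 = 63.55 mm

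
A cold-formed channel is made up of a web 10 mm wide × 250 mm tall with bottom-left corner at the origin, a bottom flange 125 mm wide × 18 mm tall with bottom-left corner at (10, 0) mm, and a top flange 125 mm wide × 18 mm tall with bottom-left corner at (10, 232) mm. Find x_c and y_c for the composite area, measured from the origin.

Part | A | x̄ᵢ | ȳᵢ | A·x̄ᵢ | A·ȳᵢ
web | 2500.00 | 5.00 | 125.00 | 12500.00 | 312500.00
bottom flange | 2250.00 | 72.50 | 9.00 | 163125.00 | 20250.00
top flange | 2250.00 | 72.50 | 241.00 | 163125.00 | 542250.00
Σ | 7000.00 |  |  | 338750.00 | 875000.00
x_c = 338750.00 / 7000.00 = 48.39 mm
y_c = 875000.00 / 7000.00 = 125.00 mm

x_c = 48.39 mm, y_c = 125.00 mm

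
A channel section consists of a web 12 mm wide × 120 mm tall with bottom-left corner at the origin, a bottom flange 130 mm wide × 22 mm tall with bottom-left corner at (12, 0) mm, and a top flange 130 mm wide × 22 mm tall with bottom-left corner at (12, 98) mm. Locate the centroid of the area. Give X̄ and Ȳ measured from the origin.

X̄ = 62.72 mm, Ȳ = 60.00 mm

web: A = 12 × 120 = 1440.00, centroid at (6.00, 60.00).
bottom flange: A = 130 × 22 = 2860.00, centroid at (77.00, 11.00).
top flange: A = 130 × 22 = 2860.00, centroid at (77.00, 109.00).
ΣA = 7160.00 mm²
ΣAX̄ = (1440.00)(6.00) + (2860.00)(77.00) + (2860.00)(77.00) = 449080.00 mm³
ΣAȲ = (1440.00)(60.00) + (2860.00)(11.00) + (2860.00)(109.00) = 429600.00 mm³
X̄ = 449080.00 / 7160.00 = 62.72 mm
Ȳ = 429600.00 / 7160.00 = 60.00 mm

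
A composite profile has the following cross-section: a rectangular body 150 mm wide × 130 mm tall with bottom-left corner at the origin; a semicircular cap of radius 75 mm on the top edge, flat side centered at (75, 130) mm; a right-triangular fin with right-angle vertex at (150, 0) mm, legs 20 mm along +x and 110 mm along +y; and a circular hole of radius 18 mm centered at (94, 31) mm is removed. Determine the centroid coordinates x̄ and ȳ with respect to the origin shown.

rectangular body: A = 150 × 130 = 19500.00, centroid at (75.00, 65.00).
semicircular top: A = ½π·75² = 8835.73, centroid at (75.00, 161.83).
triangular fin: A = ½·20·110 = 1100.00, centroid at (156.67, 36.67).
hole: A = −π·18² = -1017.88, centroid at (94.00, 31.00).
ΣA = 28417.85 mm²
ΣAx̄ = (19500.00)(75.00) + (8835.73)(75.00) + (1100.00)(156.67) + (-1017.88)(94.00) = 2201832.69 mm³
ΣAȳ = (19500.00)(65.00) + (8835.73)(161.83) + (1100.00)(36.67) + (-1017.88)(31.00) = 2706173.99 mm³
x̄ = 2201832.69 / 28417.85 = 77.48 mm
ȳ = 2706173.99 / 28417.85 = 95.23 mm

x̄ = 77.48 mm, ȳ = 95.23 mm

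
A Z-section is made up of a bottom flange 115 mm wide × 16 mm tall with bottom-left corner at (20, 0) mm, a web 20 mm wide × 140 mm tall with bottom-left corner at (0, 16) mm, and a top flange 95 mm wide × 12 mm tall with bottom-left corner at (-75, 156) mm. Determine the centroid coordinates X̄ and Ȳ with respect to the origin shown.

X̄ = 24.09 mm, Ȳ = 76.16 mm

bottom flange: A = 115 × 16 = 1840.00, centroid at (77.50, 8.00).
web: A = 20 × 140 = 2800.00, centroid at (10.00, 86.00).
top flange: A = 95 × 12 = 1140.00, centroid at (-27.50, 162.00).
ΣA = 5780.00 mm²
ΣAX̄ = (1840.00)(77.50) + (2800.00)(10.00) + (1140.00)(-27.50) = 139250.00 mm³
ΣAȲ = (1840.00)(8.00) + (2800.00)(86.00) + (1140.00)(162.00) = 440200.00 mm³
X̄ = 139250.00 / 5780.00 = 24.09 mm
Ȳ = 440200.00 / 5780.00 = 76.16 mm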